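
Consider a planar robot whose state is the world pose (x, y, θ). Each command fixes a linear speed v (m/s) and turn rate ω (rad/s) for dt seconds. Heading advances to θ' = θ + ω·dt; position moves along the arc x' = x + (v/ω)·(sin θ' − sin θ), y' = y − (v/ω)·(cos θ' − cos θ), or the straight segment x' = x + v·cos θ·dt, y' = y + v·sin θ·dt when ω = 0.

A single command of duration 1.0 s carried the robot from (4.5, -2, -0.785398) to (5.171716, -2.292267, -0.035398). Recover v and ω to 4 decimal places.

Δθ = -0.035398 − -0.785398 = 0.750000
ω = Δθ/dt = 0.750000/1.0 = 0.7500
R = Δx/(sin θ' − sin θ) = 1.0000
v = R·ω = 1.0000·0.7500 = 0.7500

v = 0.7500, ω = 0.7500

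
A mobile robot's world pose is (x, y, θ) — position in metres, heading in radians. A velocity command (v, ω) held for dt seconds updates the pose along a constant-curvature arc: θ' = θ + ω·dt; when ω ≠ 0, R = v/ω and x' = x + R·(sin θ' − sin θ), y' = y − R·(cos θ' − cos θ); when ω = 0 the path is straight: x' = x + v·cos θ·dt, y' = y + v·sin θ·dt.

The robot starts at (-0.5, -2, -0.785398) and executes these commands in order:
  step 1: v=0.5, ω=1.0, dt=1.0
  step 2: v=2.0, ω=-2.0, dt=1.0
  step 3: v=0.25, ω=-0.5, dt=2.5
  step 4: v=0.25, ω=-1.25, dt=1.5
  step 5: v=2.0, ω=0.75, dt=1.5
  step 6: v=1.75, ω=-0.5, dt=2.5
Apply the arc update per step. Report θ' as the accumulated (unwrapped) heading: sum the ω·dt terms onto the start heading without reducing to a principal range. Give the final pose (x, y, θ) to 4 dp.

step 1: θ'=0.2146 (R=0.5000) → pose (-0.0400, -2.1350, 0.2146)
step 2: θ'=-1.7854 (R=-1.0000) → pose (1.1501, -3.3250, -1.7854)
step 3: θ'=-3.0354 (R=-0.5000) → pose (0.7145, -3.7157, -3.0354)
step 4: θ'=-4.9104 (R=-0.2000) → pose (0.4972, -3.4775, -4.9104)
step 5: θ'=-3.7854 (R=2.6667) → pose (-0.5167, -0.8201, -3.7854)
step 6: θ'=-5.0354 (R=-3.5000) → pose (-1.7348, 3.0903, -5.0354)

(-1.7348, 3.0903, -5.0354)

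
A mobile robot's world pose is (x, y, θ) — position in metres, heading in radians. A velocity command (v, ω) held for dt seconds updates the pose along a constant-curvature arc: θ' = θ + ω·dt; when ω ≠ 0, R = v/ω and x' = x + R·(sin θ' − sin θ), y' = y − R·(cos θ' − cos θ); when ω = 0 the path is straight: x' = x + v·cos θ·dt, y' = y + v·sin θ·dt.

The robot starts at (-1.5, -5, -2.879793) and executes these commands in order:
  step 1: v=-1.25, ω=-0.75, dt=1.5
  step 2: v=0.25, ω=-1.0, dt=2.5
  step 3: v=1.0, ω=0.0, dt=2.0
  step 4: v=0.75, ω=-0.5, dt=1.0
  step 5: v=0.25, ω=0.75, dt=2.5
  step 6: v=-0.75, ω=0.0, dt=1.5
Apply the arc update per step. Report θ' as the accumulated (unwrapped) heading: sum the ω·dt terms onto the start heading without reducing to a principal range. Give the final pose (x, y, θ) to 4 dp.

(3.1240, -6.8102, -5.1298)

step 1: θ'=-4.0048 (R=1.6667) → pose (0.1979, -5.5265, -4.0048)
step 2: θ'=-6.5048 (R=-0.2500) → pose (0.4428, -5.1201, -6.5048)
step 3: θ'=-6.5048 (straight) → pose (2.3939, -5.5597, -6.5048)
step 4: θ'=-7.0048 (R=-1.5000) → pose (3.0551, -5.8969, -7.0048)
step 5: θ'=-5.1298 (R=0.3333) → pose (3.5800, -5.7818, -5.1298)
step 6: θ'=-5.1298 (straight) → pose (3.1240, -6.8102, -5.1298)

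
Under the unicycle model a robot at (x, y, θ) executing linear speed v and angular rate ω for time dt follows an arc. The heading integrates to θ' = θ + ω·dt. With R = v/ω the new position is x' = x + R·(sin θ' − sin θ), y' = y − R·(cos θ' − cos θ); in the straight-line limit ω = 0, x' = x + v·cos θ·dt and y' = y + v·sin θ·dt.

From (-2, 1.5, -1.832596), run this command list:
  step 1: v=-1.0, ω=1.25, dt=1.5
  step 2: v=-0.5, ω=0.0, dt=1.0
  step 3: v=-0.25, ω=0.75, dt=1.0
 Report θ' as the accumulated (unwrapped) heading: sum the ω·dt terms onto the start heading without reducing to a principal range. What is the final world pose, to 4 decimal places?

step 1: θ'=0.0424 (R=-0.8000) → pose (-2.8067, 2.5063, 0.0424)
step 2: θ'=0.0424 (straight) → pose (-3.3062, 2.4851, 0.0424)
step 3: θ'=0.7924 (R=-0.3333) → pose (-3.5294, 2.3862, 0.7924)

(-3.5294, 2.3862, 0.7924)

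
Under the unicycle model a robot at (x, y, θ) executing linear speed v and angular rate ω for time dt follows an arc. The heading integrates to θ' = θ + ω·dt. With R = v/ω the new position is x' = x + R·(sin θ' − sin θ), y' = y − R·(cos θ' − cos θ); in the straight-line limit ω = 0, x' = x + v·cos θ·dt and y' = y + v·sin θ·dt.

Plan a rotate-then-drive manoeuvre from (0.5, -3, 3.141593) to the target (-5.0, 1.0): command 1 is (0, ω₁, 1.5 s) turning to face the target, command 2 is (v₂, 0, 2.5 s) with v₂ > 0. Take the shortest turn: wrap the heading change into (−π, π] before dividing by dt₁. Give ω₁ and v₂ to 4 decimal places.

ω₁ = -0.4192, v₂ = 2.7203

heading to target = atan2(1−-3, -5−0.5) = 2.5128
Δθ = wrap(2.5128 − 3.1416) = -0.6288; ω₁ = Δθ/dt₁ = -0.4192
distance = √((-5−0.5)² + (1−-3)²) = 6.8007; v₂ = distance/dt₂ = 2.7203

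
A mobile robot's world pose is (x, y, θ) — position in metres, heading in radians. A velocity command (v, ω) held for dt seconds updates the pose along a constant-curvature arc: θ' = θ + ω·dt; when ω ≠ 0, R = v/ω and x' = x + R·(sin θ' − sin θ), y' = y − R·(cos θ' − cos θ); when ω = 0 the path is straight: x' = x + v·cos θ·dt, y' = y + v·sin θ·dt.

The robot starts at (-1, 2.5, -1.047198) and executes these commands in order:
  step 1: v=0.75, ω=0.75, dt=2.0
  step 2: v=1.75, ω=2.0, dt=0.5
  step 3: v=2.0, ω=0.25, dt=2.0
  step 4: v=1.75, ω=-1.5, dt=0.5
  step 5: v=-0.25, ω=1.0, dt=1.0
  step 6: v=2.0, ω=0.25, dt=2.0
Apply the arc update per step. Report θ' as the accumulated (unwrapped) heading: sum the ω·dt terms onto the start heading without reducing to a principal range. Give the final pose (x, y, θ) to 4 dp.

step 1: θ'=0.4528 (R=1.0000) → pose (0.3035, 2.1008, 0.4528)
step 2: θ'=1.4528 (R=0.8750) → pose (0.7896, 2.7846, 1.4528)
step 3: θ'=1.9528 (R=8.0000) → pose (0.2686, 6.7086, 1.9528)
step 4: θ'=1.2028 (R=-1.1667) → pose (0.2626, 7.5632, 1.2028)
step 5: θ'=2.2028 (R=-0.2500) → pose (0.2942, 7.3256, 2.2028)
step 6: θ'=2.7028 (R=8.0000) → pose (-2.7618, 9.8416, 2.7028)

(-2.7618, 9.8416, 2.7028)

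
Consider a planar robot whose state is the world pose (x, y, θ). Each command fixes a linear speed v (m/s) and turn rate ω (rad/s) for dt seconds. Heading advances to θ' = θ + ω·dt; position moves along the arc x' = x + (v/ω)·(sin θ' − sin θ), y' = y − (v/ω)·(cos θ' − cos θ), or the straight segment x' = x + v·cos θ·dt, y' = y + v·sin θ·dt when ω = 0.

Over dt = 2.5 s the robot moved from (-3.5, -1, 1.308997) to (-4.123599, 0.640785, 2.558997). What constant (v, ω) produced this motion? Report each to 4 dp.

v = 0.7500, ω = 0.5000

Δθ = 2.558997 − 1.308997 = 1.250000
ω = Δθ/dt = 1.250000/2.5 = 0.5000
R = −Δy/(cos θ' − cos θ) = 1.5000
v = R·ω = 1.5000·0.5000 = 0.7500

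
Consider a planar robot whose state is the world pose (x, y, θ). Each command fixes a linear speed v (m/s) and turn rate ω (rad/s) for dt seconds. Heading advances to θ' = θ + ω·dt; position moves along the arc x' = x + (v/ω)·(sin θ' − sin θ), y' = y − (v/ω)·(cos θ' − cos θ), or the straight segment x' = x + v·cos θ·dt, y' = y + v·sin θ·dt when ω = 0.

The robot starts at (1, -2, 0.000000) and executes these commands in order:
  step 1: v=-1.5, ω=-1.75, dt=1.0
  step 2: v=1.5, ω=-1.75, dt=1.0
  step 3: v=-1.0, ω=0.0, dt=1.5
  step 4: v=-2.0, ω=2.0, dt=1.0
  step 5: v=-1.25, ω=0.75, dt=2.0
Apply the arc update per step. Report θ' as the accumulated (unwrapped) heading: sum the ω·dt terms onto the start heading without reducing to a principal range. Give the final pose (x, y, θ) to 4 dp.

(0.1030, 0.3898, 0.0000)

step 1: θ'=-1.7500 (R=0.8571) → pose (0.1566, -0.9901, -1.7500)
step 2: θ'=-3.5000 (R=-0.8571) → pose (-0.9875, -1.6400, -3.5000)
step 3: θ'=-3.5000 (straight) → pose (0.4172, -2.1661, -3.5000)
step 4: θ'=-1.5000 (R=-1.0000) → pose (1.7655, -1.1590, -1.5000)
step 5: θ'=0.0000 (R=-1.6667) → pose (0.1030, 0.3898, 0.0000)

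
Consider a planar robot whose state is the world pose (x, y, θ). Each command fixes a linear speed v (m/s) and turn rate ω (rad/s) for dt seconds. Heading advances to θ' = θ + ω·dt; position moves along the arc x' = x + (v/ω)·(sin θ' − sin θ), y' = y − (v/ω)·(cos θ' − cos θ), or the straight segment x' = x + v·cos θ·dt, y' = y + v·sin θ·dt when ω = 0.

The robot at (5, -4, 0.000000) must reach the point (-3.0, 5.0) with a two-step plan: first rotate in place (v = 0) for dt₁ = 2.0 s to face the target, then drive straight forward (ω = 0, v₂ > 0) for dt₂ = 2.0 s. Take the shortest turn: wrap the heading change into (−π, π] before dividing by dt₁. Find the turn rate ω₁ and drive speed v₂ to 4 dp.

heading to target = atan2(5−-4, -3−5) = 2.2974
Δθ = wrap(2.2974 − 0.0000) = 2.2974; ω₁ = Δθ/dt₁ = 1.1487
distance = √((-3−5)² + (5−-4)²) = 12.0416; v₂ = distance/dt₂ = 6.0208

ω₁ = 1.1487, v₂ = 6.0208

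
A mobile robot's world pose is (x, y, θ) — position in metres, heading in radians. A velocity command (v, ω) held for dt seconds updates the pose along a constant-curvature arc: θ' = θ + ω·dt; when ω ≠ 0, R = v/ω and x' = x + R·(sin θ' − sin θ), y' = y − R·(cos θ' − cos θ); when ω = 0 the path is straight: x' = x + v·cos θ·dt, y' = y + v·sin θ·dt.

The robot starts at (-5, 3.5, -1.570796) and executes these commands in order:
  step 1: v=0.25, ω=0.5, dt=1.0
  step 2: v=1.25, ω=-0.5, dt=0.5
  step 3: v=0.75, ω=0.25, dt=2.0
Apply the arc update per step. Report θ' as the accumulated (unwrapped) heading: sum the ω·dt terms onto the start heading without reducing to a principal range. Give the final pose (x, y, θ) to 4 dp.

(-3.9988, 1.3775, -0.8208)

step 1: θ'=-1.0708 (R=0.5000) → pose (-4.9388, 3.2603, -1.0708)
step 2: θ'=-1.3208 (R=-2.5000) → pose (-4.7105, 2.6802, -1.3208)
step 3: θ'=-0.8208 (R=3.0000) → pose (-3.9988, 1.3775, -0.8208)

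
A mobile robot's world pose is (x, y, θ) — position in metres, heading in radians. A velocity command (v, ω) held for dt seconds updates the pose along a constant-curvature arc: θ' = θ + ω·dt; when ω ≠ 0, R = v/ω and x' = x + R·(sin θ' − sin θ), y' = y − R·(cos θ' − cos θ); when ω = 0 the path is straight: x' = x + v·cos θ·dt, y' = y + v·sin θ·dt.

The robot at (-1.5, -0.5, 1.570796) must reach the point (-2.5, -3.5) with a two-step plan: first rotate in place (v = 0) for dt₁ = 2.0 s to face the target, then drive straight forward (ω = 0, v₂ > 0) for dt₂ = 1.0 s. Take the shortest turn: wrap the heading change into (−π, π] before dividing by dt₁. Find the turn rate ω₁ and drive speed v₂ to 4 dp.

ω₁ = 1.4099, v₂ = 3.1623

heading to target = atan2(-3.5−-0.5, -2.5−-1.5) = -1.8925
Δθ = wrap(-1.8925 − 1.5708) = 2.8198; ω₁ = Δθ/dt₁ = 1.4099
distance = √((-2.5−-1.5)² + (-3.5−-0.5)²) = 3.1623; v₂ = distance/dt₂ = 3.1623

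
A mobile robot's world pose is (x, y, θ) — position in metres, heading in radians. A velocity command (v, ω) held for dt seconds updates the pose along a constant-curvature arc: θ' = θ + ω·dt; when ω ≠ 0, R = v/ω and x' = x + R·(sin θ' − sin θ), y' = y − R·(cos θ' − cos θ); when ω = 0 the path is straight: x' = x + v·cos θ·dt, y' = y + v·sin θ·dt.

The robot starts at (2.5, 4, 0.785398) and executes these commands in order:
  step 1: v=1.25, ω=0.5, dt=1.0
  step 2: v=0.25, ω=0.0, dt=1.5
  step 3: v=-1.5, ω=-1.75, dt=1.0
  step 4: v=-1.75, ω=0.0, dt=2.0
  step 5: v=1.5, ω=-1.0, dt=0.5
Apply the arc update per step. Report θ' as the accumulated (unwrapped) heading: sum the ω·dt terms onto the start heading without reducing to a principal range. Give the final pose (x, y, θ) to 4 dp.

step 1: θ'=1.2854 (R=2.5000) → pose (3.1311, 5.0639, 1.2854)
step 2: θ'=1.2854 (straight) → pose (3.2367, 5.4237, 1.2854)
step 3: θ'=-0.4646 (R=0.8571) → pose (2.0302, 4.8988, -0.4646)
step 4: θ'=-0.4646 (straight) → pose (-1.0988, 6.4670, -0.4646)
step 5: θ'=-0.9646 (R=-1.5000) → pose (-0.5382, 5.9806, -0.9646)

(-0.5382, 5.9806, -0.9646)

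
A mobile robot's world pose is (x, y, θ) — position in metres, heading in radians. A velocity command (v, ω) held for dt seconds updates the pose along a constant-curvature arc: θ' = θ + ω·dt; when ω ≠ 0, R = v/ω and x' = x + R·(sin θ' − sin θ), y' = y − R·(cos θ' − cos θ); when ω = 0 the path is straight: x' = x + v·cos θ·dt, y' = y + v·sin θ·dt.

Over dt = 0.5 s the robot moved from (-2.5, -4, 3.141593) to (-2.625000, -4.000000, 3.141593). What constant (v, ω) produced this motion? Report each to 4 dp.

v = 0.2500, ω = 0.0000

Δθ = 3.141593 − 3.141593 = 0.000000
ω = Δθ/dt = 0.000000/0.5 = 0.0000
ω = 0 → v = (Δx·cos θ + Δy·sin θ)/dt = 0.2500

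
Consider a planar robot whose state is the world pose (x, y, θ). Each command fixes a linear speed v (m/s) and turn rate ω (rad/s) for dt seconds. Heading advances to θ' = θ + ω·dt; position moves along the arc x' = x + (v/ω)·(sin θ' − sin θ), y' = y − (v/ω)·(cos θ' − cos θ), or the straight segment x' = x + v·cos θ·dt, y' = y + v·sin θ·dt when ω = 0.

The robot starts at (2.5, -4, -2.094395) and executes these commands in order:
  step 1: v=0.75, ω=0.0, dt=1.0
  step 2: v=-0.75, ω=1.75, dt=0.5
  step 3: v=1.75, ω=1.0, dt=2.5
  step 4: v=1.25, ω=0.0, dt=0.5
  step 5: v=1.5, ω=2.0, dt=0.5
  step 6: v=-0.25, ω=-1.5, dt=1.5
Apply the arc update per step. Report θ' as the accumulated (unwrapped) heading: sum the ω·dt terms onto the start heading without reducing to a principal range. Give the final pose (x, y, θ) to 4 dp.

step 1: θ'=-2.0944 (straight) → pose (2.1250, -4.6495, -2.0944)
step 2: θ'=-1.2194 (R=-0.4286) → pose (2.1562, -4.2877, -1.2194)
step 3: θ'=1.2806 (R=1.7500) → pose (5.4761, -4.1861, 1.2806)
step 4: θ'=1.2806 (straight) → pose (5.6550, -3.5872, 1.2806)
step 5: θ'=2.2806 (R=0.7500) → pose (5.5052, -2.8838, 2.2806)
step 6: θ'=0.0306 (R=0.1667) → pose (5.3839, -3.1590, 0.0306)

(5.3839, -3.1590, 0.0306)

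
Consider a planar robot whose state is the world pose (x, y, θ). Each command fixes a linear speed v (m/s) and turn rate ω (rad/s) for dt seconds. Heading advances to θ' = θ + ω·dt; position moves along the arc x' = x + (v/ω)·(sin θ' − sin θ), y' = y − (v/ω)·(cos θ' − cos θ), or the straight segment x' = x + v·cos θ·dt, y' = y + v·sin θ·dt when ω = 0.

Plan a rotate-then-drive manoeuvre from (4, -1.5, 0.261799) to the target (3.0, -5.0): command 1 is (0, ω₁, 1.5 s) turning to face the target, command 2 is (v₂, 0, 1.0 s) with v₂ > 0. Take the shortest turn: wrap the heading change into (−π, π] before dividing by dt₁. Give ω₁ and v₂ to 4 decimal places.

ω₁ = -1.4073, v₂ = 3.6401

heading to target = atan2(-5−-1.5, 3−4) = -1.8491
Δθ = wrap(-1.8491 − 0.2618) = -2.1109; ω₁ = Δθ/dt₁ = -1.4073
distance = √((3−4)² + (-5−-1.5)²) = 3.6401; v₂ = distance/dt₂ = 3.6401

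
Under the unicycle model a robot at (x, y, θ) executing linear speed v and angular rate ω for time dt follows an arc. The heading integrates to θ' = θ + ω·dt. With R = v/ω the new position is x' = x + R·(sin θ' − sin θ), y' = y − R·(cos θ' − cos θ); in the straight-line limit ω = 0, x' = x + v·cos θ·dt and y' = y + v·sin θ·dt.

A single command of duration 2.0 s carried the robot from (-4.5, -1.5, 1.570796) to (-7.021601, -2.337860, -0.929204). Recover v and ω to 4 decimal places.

v = -1.7500, ω = -1.2500

Δθ = -0.929204 − 1.570796 = -2.500000
ω = Δθ/dt = -2.500000/2.0 = -1.2500
R = Δx/(sin θ' − sin θ) = 1.4000
v = R·ω = 1.4000·-1.2500 = -1.7500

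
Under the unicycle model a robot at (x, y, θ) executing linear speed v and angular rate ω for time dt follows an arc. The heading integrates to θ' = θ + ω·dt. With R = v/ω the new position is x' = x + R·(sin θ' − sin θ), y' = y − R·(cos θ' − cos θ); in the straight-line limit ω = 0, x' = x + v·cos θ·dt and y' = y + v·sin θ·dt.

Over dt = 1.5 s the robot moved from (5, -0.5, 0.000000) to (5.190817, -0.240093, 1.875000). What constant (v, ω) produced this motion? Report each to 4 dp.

Δθ = 1.875000 − 0.000000 = 1.875000
ω = Δθ/dt = 1.875000/1.5 = 1.2500
R = −Δy/(cos θ' − cos θ) = 0.2000
v = R·ω = 0.2000·1.2500 = 0.2500

v = 0.2500, ω = 1.2500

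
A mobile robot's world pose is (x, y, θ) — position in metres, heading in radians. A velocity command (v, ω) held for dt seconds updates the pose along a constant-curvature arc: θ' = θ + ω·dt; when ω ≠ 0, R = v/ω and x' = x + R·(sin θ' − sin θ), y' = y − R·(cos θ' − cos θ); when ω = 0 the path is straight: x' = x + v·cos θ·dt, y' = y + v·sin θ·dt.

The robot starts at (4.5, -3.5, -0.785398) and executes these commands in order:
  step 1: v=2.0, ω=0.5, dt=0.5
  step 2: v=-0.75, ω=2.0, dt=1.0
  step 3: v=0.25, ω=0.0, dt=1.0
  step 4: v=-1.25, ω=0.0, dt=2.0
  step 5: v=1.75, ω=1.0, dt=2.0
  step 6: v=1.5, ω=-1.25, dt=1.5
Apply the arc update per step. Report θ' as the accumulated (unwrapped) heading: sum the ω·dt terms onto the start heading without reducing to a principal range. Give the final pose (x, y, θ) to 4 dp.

step 1: θ'=-0.5354 (R=4.0000) → pose (5.2877, -4.1118, -0.5354)
step 2: θ'=1.4646 (R=-0.3750) → pose (4.7235, -4.3946, 1.4646)
step 3: θ'=1.4646 (straight) → pose (4.7500, -4.1460, 1.4646)
step 4: θ'=1.4646 (straight) → pose (4.4850, -6.6319, 1.4646)
step 5: θ'=3.4646 (R=1.7500) → pose (2.1894, -4.7869, 3.4646)
step 6: θ'=1.5896 (R=-1.2000) → pose (0.6087, -3.6716, 1.5896)

(0.6087, -3.6716, 1.5896)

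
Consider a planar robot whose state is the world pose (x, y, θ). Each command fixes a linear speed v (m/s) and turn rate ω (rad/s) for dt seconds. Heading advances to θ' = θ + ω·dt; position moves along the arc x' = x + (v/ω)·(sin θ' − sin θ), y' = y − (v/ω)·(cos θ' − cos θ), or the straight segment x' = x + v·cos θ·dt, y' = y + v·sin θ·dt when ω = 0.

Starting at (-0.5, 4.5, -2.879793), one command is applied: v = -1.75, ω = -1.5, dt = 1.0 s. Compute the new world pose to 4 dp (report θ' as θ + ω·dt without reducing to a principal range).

θ' = -2.8798 + -1.5·1.0 = -4.3798
R = v/ω = -1.75/-1.5 = 1.1667
x' = -0.5 + 1.1667·(sin -4.3798 − sin -2.8798) = 0.9047
y' = 4.5 − 1.1667·(cos -4.3798 − cos -2.8798) = 3.7540

(0.9047, 3.7540, -4.3798)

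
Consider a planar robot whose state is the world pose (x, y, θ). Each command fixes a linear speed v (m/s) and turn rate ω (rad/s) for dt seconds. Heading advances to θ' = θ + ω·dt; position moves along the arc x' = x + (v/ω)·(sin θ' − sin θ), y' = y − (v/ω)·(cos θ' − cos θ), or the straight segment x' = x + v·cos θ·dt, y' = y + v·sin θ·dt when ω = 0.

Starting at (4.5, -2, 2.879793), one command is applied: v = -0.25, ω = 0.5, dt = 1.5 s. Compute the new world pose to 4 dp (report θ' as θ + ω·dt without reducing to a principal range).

θ' = 2.8798 + 0.5·1.5 = 3.6298
R = v/ω = -0.25/0.5 = -0.5000
x' = 4.5 + -0.5000·(sin 3.6298 − sin 2.8798) = 4.8639
y' = -2 − -0.5000·(cos 3.6298 − cos 2.8798) = -1.9586

(4.8639, -1.9586, 3.6298)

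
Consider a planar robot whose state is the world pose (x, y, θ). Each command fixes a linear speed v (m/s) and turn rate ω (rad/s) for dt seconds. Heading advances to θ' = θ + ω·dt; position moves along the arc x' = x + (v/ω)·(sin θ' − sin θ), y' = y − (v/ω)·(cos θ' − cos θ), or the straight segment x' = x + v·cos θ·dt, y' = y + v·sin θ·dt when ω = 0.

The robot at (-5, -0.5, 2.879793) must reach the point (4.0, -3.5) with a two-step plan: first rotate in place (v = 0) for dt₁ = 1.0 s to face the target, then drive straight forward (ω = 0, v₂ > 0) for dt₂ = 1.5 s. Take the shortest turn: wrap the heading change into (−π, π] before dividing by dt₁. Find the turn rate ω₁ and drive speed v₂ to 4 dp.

ω₁ = 3.0816, v₂ = 6.3246

heading to target = atan2(-3.5−-0.5, 4−-5) = -0.3218
Δθ = wrap(-0.3218 − 2.8798) = 3.0816; ω₁ = Δθ/dt₁ = 3.0816
distance = √((4−-5)² + (-3.5−-0.5)²) = 9.4868; v₂ = distance/dt₂ = 6.3246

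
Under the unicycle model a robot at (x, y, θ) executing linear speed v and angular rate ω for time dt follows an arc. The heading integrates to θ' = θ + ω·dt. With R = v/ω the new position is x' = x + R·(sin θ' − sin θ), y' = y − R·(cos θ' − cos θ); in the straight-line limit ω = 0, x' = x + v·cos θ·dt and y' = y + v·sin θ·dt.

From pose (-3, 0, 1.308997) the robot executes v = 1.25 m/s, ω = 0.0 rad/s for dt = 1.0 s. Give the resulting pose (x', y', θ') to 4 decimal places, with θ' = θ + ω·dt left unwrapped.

(-2.6765, 1.2074, 1.3090)

θ' = 1.3090 + 0.0·1.0 = 1.3090
ω = 0 → straight: x' = -3 + 1.25·cos(1.3090)·1.0 = -2.6765
y' = 0 + 1.25·sin(1.3090)·1.0 = 1.2074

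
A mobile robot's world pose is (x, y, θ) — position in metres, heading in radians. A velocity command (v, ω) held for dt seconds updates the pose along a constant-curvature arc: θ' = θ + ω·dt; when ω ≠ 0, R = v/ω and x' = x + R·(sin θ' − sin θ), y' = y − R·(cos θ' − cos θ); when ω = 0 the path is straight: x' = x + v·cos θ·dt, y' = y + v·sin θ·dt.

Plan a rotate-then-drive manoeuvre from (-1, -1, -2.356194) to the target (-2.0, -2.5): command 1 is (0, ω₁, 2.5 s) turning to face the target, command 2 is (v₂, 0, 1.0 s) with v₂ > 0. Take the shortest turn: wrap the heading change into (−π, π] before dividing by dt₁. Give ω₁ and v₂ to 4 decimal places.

heading to target = atan2(-2.5−-1, -2−-1) = -2.1588
Δθ = wrap(-2.1588 − -2.3562) = 0.1974; ω₁ = Δθ/dt₁ = 0.0790
distance = √((-2−-1)² + (-2.5−-1)²) = 1.8028; v₂ = distance/dt₂ = 1.8028

ω₁ = 0.0790, v₂ = 1.8028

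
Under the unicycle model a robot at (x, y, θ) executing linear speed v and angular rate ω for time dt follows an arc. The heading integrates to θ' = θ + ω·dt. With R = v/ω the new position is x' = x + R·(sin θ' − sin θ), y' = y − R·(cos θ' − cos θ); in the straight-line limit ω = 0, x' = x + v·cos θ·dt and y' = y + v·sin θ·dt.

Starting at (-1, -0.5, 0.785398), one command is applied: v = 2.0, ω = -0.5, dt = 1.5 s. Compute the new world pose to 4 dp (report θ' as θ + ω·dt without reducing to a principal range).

(1.6869, 0.6691, 0.0354)

θ' = 0.7854 + -0.5·1.5 = 0.0354
R = v/ω = 2.0/-0.5 = -4.0000
x' = -1 + -4.0000·(sin 0.0354 − sin 0.7854) = 1.6869
y' = -0.5 − -4.0000·(cos 0.0354 − cos 0.7854) = 0.6691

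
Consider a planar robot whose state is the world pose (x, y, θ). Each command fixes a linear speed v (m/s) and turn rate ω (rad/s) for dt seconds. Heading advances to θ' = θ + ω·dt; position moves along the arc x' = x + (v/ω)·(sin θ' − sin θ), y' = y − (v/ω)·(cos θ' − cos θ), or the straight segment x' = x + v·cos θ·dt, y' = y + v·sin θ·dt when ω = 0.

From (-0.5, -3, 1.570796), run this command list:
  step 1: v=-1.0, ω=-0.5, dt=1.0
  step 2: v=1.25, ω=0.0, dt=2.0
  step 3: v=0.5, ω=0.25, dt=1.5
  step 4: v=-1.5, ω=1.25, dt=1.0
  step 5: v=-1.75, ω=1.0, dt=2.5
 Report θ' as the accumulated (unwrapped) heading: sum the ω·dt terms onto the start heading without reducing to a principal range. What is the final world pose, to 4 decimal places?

step 1: θ'=1.0708 (R=2.0000) → pose (-0.7448, -3.9589, 1.0708)
step 2: θ'=1.0708 (straight) → pose (0.4537, -1.7649, 1.0708)
step 3: θ'=1.4458 (R=2.0000) → pose (0.6830, -1.0554, 1.4458)
step 4: θ'=2.6958 (R=-1.2000) → pose (1.3562, -2.2877, 2.6958)
step 5: θ'=5.1958 (R=-1.7500) → pose (3.6602, 0.1046, 5.1958)

(3.6602, 0.1046, 5.1958)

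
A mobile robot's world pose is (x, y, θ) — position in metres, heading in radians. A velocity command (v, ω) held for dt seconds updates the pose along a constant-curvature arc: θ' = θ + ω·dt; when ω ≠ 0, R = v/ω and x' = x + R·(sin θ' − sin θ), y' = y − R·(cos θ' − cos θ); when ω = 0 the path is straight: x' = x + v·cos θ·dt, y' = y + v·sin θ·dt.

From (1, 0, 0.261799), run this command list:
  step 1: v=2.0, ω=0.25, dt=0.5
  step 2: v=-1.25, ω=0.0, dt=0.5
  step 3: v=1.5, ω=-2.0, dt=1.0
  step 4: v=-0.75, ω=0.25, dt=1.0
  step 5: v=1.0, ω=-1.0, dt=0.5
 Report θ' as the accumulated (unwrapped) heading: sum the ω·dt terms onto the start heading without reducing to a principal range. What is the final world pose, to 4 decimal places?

step 1: θ'=0.3868 (R=8.0000) → pose (1.9473, 0.3184, 0.3868)
step 2: θ'=0.3868 (straight) → pose (1.3684, 0.0827, 0.3868)
step 3: θ'=-1.6132 (R=-0.7500) → pose (2.4007, -0.6437, -1.6132)
step 4: θ'=-1.3632 (R=-3.0000) → pose (2.3390, 0.1018, -1.3632)
step 5: θ'=-1.8632 (R=-1.0000) → pose (2.3180, -0.3926, -1.8632)

(2.3180, -0.3926, -1.8632)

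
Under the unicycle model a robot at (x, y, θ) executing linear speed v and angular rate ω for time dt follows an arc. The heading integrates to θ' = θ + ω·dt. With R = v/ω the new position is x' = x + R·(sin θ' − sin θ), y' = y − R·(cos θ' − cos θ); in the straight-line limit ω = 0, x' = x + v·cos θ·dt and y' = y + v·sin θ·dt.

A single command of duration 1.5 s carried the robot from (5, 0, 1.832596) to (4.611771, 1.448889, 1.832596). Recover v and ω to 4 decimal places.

v = 1.0000, ω = 0.0000

Δθ = 1.832596 − 1.832596 = 0.000000
ω = Δθ/dt = 0.000000/1.5 = 0.0000
ω = 0 → v = (Δx·cos θ + Δy·sin θ)/dt = 1.0000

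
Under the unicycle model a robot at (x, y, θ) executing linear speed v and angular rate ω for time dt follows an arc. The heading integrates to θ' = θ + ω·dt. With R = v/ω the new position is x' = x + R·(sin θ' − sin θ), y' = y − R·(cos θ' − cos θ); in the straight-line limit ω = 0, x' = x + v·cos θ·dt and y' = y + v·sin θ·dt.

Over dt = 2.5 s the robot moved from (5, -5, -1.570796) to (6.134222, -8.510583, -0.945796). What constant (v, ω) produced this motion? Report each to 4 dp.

v = 1.5000, ω = 0.2500

Δθ = -0.945796 − -1.570796 = 0.625000
ω = Δθ/dt = 0.625000/2.5 = 0.2500
R = −Δy/(cos θ' − cos θ) = 6.0000
v = R·ω = 6.0000·0.2500 = 1.5000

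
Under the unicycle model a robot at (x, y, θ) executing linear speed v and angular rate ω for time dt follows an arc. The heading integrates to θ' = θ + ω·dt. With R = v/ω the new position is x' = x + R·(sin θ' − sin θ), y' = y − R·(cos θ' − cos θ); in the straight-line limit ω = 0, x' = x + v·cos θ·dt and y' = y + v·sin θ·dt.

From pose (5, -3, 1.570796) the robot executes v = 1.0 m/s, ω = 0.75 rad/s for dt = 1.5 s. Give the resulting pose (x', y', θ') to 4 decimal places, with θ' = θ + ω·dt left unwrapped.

(4.2416, -1.7970, 2.6958)

θ' = 1.5708 + 0.75·1.5 = 2.6958
R = v/ω = 1.0/0.75 = 1.3333
x' = 5 + 1.3333·(sin 2.6958 − sin 1.5708) = 4.2416
y' = -3 − 1.3333·(cos 2.6958 − cos 1.5708) = -1.7970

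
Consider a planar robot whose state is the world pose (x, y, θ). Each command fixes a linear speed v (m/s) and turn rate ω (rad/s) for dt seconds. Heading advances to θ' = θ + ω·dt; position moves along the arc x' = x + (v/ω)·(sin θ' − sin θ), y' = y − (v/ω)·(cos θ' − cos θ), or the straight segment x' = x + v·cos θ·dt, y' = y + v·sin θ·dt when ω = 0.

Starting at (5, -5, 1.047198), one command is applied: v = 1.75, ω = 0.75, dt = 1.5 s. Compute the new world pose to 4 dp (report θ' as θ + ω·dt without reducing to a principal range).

θ' = 1.0472 + 0.75·1.5 = 2.1722
R = v/ω = 1.75/0.75 = 2.3333
x' = 5 + 2.3333·(sin 2.1722 − sin 1.0472) = 4.9032
y' = -5 − 2.3333·(cos 2.1722 − cos 1.0472) = -2.5131

(4.9032, -2.5131, 2.1722)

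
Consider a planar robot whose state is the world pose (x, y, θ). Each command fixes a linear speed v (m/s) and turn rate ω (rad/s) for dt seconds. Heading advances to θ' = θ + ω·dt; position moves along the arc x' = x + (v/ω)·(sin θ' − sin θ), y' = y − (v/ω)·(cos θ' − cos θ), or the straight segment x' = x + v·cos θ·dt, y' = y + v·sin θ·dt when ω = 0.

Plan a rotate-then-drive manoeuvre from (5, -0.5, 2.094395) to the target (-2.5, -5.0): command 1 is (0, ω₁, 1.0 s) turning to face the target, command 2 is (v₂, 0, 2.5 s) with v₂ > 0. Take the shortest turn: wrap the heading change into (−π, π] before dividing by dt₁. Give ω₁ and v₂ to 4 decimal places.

ω₁ = 1.5876, v₂ = 3.4986

heading to target = atan2(-5−-0.5, -2.5−5) = -2.6012
Δθ = wrap(-2.6012 − 2.0944) = 1.5876; ω₁ = Δθ/dt₁ = 1.5876
distance = √((-2.5−5)² + (-5−-0.5)²) = 8.7464; v₂ = distance/dt₂ = 3.4986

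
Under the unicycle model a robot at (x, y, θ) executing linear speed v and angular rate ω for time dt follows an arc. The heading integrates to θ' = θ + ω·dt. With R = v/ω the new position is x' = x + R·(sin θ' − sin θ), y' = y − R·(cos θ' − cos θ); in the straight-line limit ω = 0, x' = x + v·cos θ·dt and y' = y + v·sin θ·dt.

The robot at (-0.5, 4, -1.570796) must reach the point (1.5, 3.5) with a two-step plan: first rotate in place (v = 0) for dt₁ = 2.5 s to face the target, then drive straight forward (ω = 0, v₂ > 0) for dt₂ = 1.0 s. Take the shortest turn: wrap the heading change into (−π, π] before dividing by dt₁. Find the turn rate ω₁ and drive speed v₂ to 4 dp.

ω₁ = 0.5303, v₂ = 2.0616

heading to target = atan2(3.5−4, 1.5−-0.5) = -0.2450
Δθ = wrap(-0.2450 − -1.5708) = 1.3258; ω₁ = Δθ/dt₁ = 0.5303
distance = √((1.5−-0.5)² + (3.5−4)²) = 2.0616; v₂ = distance/dt₂ = 2.0616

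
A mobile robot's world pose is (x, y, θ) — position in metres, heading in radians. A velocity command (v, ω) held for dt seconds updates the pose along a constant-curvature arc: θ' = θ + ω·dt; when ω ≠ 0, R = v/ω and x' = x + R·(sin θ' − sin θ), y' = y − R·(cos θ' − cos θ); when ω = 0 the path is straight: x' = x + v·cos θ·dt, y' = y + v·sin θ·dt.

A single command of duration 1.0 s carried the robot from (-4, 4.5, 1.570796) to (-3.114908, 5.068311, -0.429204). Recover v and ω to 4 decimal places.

v = 1.2500, ω = -2.0000

Δθ = -0.429204 − 1.570796 = -2.000000
ω = Δθ/dt = -2.000000/1.0 = -2.0000
R = Δx/(sin θ' − sin θ) = -0.6250
v = R·ω = -0.6250·-2.0000 = 1.2500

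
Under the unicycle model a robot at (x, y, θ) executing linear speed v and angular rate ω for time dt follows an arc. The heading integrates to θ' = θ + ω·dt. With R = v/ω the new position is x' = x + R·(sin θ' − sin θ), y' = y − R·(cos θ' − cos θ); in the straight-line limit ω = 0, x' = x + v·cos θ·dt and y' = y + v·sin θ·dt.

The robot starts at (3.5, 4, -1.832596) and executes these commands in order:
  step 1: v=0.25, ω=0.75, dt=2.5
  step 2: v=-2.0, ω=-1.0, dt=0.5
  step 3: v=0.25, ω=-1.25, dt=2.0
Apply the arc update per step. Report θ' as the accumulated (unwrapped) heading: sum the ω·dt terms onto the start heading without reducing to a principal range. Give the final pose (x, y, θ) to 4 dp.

(2.8160, 3.4086, -2.9576)

step 1: θ'=0.0424 (R=0.3333) → pose (3.8361, 3.5807, 0.0424)
step 2: θ'=-0.4576 (R=2.0000) → pose (2.8677, 3.7847, -0.4576)
step 3: θ'=-2.9576 (R=-0.2000) → pose (2.8160, 3.4086, -2.9576)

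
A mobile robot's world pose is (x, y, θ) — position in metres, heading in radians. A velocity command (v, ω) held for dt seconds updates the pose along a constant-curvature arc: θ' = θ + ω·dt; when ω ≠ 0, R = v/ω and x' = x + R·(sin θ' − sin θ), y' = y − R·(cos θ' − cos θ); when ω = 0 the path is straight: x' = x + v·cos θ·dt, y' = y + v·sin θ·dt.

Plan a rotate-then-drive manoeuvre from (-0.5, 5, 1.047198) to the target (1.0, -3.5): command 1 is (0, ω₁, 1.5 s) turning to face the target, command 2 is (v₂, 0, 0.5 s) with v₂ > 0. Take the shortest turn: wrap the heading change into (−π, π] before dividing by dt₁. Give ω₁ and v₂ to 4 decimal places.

heading to target = atan2(-3.5−5, 1−-0.5) = -1.3961
Δθ = wrap(-1.3961 − 1.0472) = -2.4433; ω₁ = Δθ/dt₁ = -1.6289
distance = √((1−-0.5)² + (-3.5−5)²) = 8.6313; v₂ = distance/dt₂ = 17.2627

ω₁ = -1.6289, v₂ = 17.2627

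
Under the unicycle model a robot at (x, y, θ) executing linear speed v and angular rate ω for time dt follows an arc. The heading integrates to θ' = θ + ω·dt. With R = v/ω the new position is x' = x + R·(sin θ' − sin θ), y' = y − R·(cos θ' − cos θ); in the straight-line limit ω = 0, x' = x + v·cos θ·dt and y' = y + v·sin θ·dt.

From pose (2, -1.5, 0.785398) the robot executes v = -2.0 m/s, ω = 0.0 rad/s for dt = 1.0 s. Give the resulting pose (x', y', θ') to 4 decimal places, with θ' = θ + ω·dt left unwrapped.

(0.5858, -2.9142, 0.7854)

θ' = 0.7854 + 0.0·1.0 = 0.7854
ω = 0 → straight: x' = 2 + -2.0·cos(0.7854)·1.0 = 0.5858
y' = -1.5 + -2.0·sin(0.7854)·1.0 = -2.9142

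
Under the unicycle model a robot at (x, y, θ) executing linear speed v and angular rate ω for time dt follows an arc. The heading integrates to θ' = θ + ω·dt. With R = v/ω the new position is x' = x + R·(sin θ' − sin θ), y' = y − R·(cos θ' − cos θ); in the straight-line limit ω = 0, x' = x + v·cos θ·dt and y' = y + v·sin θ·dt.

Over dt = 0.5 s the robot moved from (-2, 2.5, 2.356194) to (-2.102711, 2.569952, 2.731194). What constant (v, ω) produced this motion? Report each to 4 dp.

Δθ = 2.731194 − 2.356194 = 0.375000
ω = Δθ/dt = 0.375000/0.5 = 0.7500
R = Δx/(sin θ' − sin θ) = 0.3333
v = R·ω = 0.3333·0.7500 = 0.2500

v = 0.2500, ω = 0.7500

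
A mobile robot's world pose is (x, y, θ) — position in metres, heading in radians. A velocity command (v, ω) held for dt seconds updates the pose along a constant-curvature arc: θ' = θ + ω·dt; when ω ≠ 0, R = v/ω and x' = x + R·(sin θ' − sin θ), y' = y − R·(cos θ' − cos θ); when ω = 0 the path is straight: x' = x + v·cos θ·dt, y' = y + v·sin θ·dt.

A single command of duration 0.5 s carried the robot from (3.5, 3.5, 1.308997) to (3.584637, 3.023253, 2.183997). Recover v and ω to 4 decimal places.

Δθ = 2.183997 − 1.308997 = 0.875000
ω = Δθ/dt = 0.875000/0.5 = 1.7500
R = −Δy/(cos θ' − cos θ) = -0.5714
v = R·ω = -0.5714·1.7500 = -1.0000

v = -1.0000, ω = 1.7500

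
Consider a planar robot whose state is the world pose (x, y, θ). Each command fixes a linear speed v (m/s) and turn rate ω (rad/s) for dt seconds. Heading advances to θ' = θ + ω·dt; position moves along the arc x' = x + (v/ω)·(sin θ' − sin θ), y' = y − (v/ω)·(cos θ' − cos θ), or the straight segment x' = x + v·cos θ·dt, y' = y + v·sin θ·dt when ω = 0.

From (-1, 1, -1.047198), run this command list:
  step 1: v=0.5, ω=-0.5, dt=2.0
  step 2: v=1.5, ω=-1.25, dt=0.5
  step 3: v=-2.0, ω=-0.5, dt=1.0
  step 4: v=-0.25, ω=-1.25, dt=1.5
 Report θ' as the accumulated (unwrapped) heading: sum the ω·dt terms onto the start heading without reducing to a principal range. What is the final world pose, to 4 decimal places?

(0.6136, -0.3134, -5.0472)

step 1: θ'=-2.0472 (R=-1.0000) → pose (-0.9774, 0.0414, -2.0472)
step 2: θ'=-2.6722 (R=-1.2000) → pose (-1.5009, -0.4785, -2.6722)
step 3: θ'=-3.1722 (R=4.0000) → pose (0.4308, -0.0477, -3.1722)
step 4: θ'=-5.0472 (R=0.2000) → pose (0.6136, -0.3134, -5.0472)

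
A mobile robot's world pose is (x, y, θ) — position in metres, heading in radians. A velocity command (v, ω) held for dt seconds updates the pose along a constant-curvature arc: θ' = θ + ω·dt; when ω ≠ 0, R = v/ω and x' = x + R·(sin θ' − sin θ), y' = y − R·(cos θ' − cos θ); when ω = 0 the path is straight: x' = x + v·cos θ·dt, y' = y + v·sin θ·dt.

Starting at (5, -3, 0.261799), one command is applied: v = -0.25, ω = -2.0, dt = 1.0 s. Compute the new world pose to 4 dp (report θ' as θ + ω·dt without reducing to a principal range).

θ' = 0.2618 + -2.0·1.0 = -1.7382
R = v/ω = -0.25/-2.0 = 0.1250
x' = 5 + 0.1250·(sin -1.7382 − sin 0.2618) = 4.8444
y' = -3 − 0.1250·(cos -1.7382 − cos 0.2618) = -2.8584

(4.8444, -2.8584, -1.7382)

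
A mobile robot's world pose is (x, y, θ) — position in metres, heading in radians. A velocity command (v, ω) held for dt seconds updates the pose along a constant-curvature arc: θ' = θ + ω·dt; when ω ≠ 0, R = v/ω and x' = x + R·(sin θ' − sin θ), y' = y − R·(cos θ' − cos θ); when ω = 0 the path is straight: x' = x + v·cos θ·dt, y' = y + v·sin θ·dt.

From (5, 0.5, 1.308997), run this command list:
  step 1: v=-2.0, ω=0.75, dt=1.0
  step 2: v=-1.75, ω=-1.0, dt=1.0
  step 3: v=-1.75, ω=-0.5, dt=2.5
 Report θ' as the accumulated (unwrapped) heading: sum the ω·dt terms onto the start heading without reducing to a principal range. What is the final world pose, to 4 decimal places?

(1.4849, -4.8411, -0.1910)

step 1: θ'=2.0590 (R=-2.6667) → pose (5.2207, -1.4410, 2.0590)
step 2: θ'=1.0590 (R=1.7500) → pose (5.2009, -3.1188, 1.0590)
step 3: θ'=-0.1910 (R=3.5000) → pose (1.4849, -4.8411, -0.1910)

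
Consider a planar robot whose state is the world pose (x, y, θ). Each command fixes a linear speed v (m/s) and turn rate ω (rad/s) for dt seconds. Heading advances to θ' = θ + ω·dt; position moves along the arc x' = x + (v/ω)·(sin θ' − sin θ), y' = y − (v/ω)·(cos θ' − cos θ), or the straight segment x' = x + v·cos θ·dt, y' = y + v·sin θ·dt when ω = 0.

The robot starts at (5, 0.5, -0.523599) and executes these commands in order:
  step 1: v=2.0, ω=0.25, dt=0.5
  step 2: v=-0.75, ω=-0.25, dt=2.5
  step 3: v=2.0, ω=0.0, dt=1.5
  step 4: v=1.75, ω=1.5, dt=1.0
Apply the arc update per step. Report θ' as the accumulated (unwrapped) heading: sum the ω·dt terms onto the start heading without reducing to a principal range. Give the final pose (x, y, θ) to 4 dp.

step 1: θ'=-0.3986 (R=8.0000) → pose (5.8950, 0.0554, -0.3986)
step 2: θ'=-1.0236 (R=3.0000) → pose (4.4974, 1.2593, -1.0236)
step 3: θ'=-1.0236 (straight) → pose (6.0583, -1.3027, -1.0236)
step 4: θ'=0.4764 (R=1.1667) → pose (7.5896, -1.7324, 0.4764)

(7.5896, -1.7324, 0.4764)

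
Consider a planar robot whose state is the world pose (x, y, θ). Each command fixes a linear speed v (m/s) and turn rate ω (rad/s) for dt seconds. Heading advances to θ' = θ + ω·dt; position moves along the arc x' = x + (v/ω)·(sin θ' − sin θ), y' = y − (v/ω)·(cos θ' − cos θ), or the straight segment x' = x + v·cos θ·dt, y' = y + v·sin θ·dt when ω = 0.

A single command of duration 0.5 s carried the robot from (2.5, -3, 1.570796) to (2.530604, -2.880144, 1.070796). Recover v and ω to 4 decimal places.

Δθ = 1.070796 − 1.570796 = -0.500000
ω = Δθ/dt = -0.500000/0.5 = -1.0000
R = −Δy/(cos θ' − cos θ) = -0.2500
v = R·ω = -0.2500·-1.0000 = 0.2500

v = 0.2500, ω = -1.0000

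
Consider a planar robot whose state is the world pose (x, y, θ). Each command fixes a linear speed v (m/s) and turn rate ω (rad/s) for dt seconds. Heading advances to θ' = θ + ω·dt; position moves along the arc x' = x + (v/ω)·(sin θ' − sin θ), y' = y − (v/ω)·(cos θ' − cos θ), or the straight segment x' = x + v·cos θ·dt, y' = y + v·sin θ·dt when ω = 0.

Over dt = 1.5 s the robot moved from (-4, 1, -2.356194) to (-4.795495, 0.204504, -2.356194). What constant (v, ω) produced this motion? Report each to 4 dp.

v = 0.7500, ω = 0.0000

Δθ = -2.356194 − -2.356194 = 0.000000
ω = Δθ/dt = 0.000000/1.5 = 0.0000
ω = 0 → v = (Δx·cos θ + Δy·sin θ)/dt = 0.7500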